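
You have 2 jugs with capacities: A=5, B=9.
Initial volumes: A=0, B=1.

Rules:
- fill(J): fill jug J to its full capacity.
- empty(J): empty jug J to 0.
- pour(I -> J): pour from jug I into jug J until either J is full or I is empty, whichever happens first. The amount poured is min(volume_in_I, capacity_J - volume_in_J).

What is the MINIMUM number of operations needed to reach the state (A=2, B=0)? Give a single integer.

Answer: 5

Derivation:
BFS from (A=0, B=1). One shortest path:
  1. fill(A) -> (A=5 B=1)
  2. pour(A -> B) -> (A=0 B=6)
  3. fill(A) -> (A=5 B=6)
  4. pour(A -> B) -> (A=2 B=9)
  5. empty(B) -> (A=2 B=0)
Reached target in 5 moves.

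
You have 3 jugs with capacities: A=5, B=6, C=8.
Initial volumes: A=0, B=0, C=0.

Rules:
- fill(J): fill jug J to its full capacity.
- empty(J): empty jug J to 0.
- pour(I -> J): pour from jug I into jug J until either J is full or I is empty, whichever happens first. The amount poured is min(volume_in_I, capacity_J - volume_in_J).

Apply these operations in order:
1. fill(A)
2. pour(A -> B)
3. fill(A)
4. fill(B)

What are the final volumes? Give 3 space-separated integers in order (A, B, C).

Answer: 5 6 0

Derivation:
Step 1: fill(A) -> (A=5 B=0 C=0)
Step 2: pour(A -> B) -> (A=0 B=5 C=0)
Step 3: fill(A) -> (A=5 B=5 C=0)
Step 4: fill(B) -> (A=5 B=6 C=0)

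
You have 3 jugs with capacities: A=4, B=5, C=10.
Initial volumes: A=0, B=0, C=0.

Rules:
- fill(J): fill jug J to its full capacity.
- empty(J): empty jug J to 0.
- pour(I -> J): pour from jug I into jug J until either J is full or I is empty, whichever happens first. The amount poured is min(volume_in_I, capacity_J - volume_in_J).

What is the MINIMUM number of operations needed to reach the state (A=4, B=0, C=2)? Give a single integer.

Answer: 4

Derivation:
BFS from (A=0, B=0, C=0). One shortest path:
  1. fill(C) -> (A=0 B=0 C=10)
  2. pour(C -> A) -> (A=4 B=0 C=6)
  3. empty(A) -> (A=0 B=0 C=6)
  4. pour(C -> A) -> (A=4 B=0 C=2)
Reached target in 4 moves.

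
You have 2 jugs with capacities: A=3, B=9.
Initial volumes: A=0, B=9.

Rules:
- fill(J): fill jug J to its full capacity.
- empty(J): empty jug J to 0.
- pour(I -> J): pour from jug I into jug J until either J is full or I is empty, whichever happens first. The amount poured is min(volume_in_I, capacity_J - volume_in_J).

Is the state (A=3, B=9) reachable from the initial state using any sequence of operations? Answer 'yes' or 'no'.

Answer: yes

Derivation:
BFS from (A=0, B=9):
  1. fill(A) -> (A=3 B=9)
Target reached → yes.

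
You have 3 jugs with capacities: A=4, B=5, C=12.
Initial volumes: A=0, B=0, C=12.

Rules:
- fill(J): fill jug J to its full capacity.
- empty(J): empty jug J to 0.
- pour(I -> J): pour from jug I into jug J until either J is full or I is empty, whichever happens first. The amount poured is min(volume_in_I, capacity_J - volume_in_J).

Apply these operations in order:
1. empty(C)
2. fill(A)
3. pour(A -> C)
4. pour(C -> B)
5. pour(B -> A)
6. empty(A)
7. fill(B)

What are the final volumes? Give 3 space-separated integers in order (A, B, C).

Step 1: empty(C) -> (A=0 B=0 C=0)
Step 2: fill(A) -> (A=4 B=0 C=0)
Step 3: pour(A -> C) -> (A=0 B=0 C=4)
Step 4: pour(C -> B) -> (A=0 B=4 C=0)
Step 5: pour(B -> A) -> (A=4 B=0 C=0)
Step 6: empty(A) -> (A=0 B=0 C=0)
Step 7: fill(B) -> (A=0 B=5 C=0)

Answer: 0 5 0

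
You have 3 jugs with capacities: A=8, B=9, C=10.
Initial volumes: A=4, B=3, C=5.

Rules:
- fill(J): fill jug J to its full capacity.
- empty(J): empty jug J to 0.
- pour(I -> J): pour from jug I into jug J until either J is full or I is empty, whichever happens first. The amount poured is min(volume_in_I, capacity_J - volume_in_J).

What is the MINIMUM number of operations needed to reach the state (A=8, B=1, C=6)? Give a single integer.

BFS from (A=4, B=3, C=5). One shortest path:
  1. fill(B) -> (A=4 B=9 C=5)
  2. fill(C) -> (A=4 B=9 C=10)
  3. pour(C -> A) -> (A=8 B=9 C=6)
  4. empty(A) -> (A=0 B=9 C=6)
  5. pour(B -> A) -> (A=8 B=1 C=6)
Reached target in 5 moves.

Answer: 5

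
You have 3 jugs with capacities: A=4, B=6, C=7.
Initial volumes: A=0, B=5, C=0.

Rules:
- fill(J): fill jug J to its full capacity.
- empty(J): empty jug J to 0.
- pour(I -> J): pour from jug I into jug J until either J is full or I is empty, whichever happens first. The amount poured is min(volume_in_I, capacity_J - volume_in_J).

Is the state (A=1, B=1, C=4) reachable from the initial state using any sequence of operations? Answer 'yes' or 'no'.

BFS explored all 190 reachable states.
Reachable set includes: (0,0,0), (0,0,1), (0,0,2), (0,0,3), (0,0,4), (0,0,5), (0,0,6), (0,0,7), (0,1,0), (0,1,1), (0,1,2), (0,1,3) ...
Target (A=1, B=1, C=4) not in reachable set → no.

Answer: no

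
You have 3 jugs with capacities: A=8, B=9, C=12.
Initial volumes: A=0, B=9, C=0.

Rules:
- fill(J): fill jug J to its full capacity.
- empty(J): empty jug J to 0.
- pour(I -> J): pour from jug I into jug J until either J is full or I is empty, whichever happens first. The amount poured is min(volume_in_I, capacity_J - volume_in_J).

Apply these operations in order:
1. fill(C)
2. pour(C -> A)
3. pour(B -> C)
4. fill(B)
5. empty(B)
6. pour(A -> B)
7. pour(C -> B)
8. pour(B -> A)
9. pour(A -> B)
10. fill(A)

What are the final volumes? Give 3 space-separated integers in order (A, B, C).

Answer: 8 9 11

Derivation:
Step 1: fill(C) -> (A=0 B=9 C=12)
Step 2: pour(C -> A) -> (A=8 B=9 C=4)
Step 3: pour(B -> C) -> (A=8 B=1 C=12)
Step 4: fill(B) -> (A=8 B=9 C=12)
Step 5: empty(B) -> (A=8 B=0 C=12)
Step 6: pour(A -> B) -> (A=0 B=8 C=12)
Step 7: pour(C -> B) -> (A=0 B=9 C=11)
Step 8: pour(B -> A) -> (A=8 B=1 C=11)
Step 9: pour(A -> B) -> (A=0 B=9 C=11)
Step 10: fill(A) -> (A=8 B=9 C=11)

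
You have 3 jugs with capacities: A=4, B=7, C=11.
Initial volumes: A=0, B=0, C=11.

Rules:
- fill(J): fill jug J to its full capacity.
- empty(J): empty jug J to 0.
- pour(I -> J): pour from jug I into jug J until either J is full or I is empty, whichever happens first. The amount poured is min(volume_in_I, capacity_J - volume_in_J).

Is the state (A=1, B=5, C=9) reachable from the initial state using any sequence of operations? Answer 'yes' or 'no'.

Answer: no

Derivation:
BFS explored all 300 reachable states.
Reachable set includes: (0,0,0), (0,0,1), (0,0,2), (0,0,3), (0,0,4), (0,0,5), (0,0,6), (0,0,7), (0,0,8), (0,0,9), (0,0,10), (0,0,11) ...
Target (A=1, B=5, C=9) not in reachable set → no.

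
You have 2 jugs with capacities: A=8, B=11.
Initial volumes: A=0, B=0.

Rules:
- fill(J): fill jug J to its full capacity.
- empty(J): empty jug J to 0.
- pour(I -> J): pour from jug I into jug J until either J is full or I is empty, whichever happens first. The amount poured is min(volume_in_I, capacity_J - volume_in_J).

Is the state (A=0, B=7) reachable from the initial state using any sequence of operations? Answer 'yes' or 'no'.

BFS from (A=0, B=0):
  1. fill(A) -> (A=8 B=0)
  2. pour(A -> B) -> (A=0 B=8)
  3. fill(A) -> (A=8 B=8)
  4. pour(A -> B) -> (A=5 B=11)
  5. empty(B) -> (A=5 B=0)
  6. pour(A -> B) -> (A=0 B=5)
  7. fill(A) -> (A=8 B=5)
  8. pour(A -> B) -> (A=2 B=11)
  9. empty(B) -> (A=2 B=0)
  10. pour(A -> B) -> (A=0 B=2)
  11. fill(A) -> (A=8 B=2)
  12. pour(A -> B) -> (A=0 B=10)
  13. fill(A) -> (A=8 B=10)
  14. pour(A -> B) -> (A=7 B=11)
  15. empty(B) -> (A=7 B=0)
  16. pour(A -> B) -> (A=0 B=7)
Target reached → yes.

Answer: yes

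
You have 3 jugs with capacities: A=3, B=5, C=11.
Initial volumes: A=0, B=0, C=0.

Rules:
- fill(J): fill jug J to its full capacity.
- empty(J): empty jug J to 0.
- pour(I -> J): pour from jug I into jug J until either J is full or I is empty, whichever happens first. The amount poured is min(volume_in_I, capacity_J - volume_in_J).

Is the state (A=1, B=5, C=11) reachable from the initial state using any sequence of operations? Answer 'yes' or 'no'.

BFS from (A=0, B=0, C=0):
  1. fill(A) -> (A=3 B=0 C=0)
  2. fill(C) -> (A=3 B=0 C=11)
  3. pour(A -> B) -> (A=0 B=3 C=11)
  4. fill(A) -> (A=3 B=3 C=11)
  5. pour(A -> B) -> (A=1 B=5 C=11)
Target reached → yes.

Answer: yes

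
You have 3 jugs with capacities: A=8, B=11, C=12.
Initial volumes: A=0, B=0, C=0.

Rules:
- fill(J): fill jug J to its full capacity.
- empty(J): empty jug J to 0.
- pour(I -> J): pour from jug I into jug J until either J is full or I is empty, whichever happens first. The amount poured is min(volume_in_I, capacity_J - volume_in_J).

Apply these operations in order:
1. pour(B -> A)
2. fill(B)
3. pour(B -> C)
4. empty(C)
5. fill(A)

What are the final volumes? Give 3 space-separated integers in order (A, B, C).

Answer: 8 0 0

Derivation:
Step 1: pour(B -> A) -> (A=0 B=0 C=0)
Step 2: fill(B) -> (A=0 B=11 C=0)
Step 3: pour(B -> C) -> (A=0 B=0 C=11)
Step 4: empty(C) -> (A=0 B=0 C=0)
Step 5: fill(A) -> (A=8 B=0 C=0)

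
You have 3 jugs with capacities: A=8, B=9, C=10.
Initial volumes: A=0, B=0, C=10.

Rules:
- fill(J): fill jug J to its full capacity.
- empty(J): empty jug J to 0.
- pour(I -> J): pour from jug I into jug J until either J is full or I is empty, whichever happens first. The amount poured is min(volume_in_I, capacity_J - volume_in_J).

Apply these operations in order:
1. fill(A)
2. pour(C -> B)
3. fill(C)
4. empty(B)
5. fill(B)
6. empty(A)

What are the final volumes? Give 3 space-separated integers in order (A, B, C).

Answer: 0 9 10

Derivation:
Step 1: fill(A) -> (A=8 B=0 C=10)
Step 2: pour(C -> B) -> (A=8 B=9 C=1)
Step 3: fill(C) -> (A=8 B=9 C=10)
Step 4: empty(B) -> (A=8 B=0 C=10)
Step 5: fill(B) -> (A=8 B=9 C=10)
Step 6: empty(A) -> (A=0 B=9 C=10)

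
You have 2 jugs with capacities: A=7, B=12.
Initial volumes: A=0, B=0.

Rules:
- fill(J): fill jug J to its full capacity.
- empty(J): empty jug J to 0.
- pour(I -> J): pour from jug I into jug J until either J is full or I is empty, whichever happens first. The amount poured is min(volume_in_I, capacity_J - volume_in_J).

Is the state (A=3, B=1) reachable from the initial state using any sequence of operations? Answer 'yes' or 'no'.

BFS explored all 38 reachable states.
Reachable set includes: (0,0), (0,1), (0,2), (0,3), (0,4), (0,5), (0,6), (0,7), (0,8), (0,9), (0,10), (0,11) ...
Target (A=3, B=1) not in reachable set → no.

Answer: no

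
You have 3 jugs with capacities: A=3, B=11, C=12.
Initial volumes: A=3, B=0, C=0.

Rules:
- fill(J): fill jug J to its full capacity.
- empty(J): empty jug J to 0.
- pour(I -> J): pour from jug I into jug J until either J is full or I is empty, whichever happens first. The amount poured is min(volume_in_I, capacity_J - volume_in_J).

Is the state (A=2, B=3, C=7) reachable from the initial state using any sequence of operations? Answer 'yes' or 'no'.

Answer: no

Derivation:
BFS explored all 404 reachable states.
Reachable set includes: (0,0,0), (0,0,1), (0,0,2), (0,0,3), (0,0,4), (0,0,5), (0,0,6), (0,0,7), (0,0,8), (0,0,9), (0,0,10), (0,0,11) ...
Target (A=2, B=3, C=7) not in reachable set → no.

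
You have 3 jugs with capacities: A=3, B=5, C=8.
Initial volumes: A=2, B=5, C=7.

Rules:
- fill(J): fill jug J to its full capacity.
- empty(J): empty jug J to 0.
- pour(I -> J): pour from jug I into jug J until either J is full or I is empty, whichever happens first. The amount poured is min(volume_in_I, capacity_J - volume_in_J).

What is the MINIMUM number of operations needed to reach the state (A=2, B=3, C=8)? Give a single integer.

Answer: 5

Derivation:
BFS from (A=2, B=5, C=7). One shortest path:
  1. fill(A) -> (A=3 B=5 C=7)
  2. empty(B) -> (A=3 B=0 C=7)
  3. pour(A -> B) -> (A=0 B=3 C=7)
  4. fill(A) -> (A=3 B=3 C=7)
  5. pour(A -> C) -> (A=2 B=3 C=8)
Reached target in 5 moves.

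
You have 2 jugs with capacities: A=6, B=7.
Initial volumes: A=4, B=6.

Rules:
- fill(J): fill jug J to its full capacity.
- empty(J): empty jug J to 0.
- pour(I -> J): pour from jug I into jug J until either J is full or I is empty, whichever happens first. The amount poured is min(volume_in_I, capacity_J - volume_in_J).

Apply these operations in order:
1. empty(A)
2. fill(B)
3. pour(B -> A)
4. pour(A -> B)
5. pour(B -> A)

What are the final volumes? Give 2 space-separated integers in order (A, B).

Step 1: empty(A) -> (A=0 B=6)
Step 2: fill(B) -> (A=0 B=7)
Step 3: pour(B -> A) -> (A=6 B=1)
Step 4: pour(A -> B) -> (A=0 B=7)
Step 5: pour(B -> A) -> (A=6 B=1)

Answer: 6 1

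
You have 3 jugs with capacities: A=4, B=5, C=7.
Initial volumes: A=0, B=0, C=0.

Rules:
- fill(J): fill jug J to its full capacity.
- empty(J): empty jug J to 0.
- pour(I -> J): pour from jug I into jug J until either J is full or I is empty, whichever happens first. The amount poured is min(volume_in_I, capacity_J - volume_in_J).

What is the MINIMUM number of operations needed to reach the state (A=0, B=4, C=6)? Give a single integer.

Answer: 6

Derivation:
BFS from (A=0, B=0, C=0). One shortest path:
  1. fill(B) -> (A=0 B=5 C=0)
  2. pour(B -> A) -> (A=4 B=1 C=0)
  3. pour(B -> C) -> (A=4 B=0 C=1)
  4. fill(B) -> (A=4 B=5 C=1)
  5. pour(B -> C) -> (A=4 B=0 C=6)
  6. pour(A -> B) -> (A=0 B=4 C=6)
Reached target in 6 moves.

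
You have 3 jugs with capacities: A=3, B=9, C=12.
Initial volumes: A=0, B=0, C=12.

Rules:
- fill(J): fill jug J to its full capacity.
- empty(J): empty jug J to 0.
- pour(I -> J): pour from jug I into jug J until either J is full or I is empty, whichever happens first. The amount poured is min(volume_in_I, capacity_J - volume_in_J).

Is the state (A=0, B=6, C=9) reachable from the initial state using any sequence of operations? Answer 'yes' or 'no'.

Answer: yes

Derivation:
BFS from (A=0, B=0, C=12):
  1. fill(A) -> (A=3 B=0 C=12)
  2. pour(A -> B) -> (A=0 B=3 C=12)
  3. pour(C -> A) -> (A=3 B=3 C=9)
  4. pour(A -> B) -> (A=0 B=6 C=9)
Target reached → yes.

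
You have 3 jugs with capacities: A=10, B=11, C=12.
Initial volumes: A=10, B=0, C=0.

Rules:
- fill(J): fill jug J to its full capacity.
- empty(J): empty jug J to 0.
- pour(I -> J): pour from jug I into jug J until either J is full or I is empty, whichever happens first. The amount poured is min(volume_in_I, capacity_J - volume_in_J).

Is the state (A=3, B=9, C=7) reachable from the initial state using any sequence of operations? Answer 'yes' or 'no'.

BFS explored all 726 reachable states.
Reachable set includes: (0,0,0), (0,0,1), (0,0,2), (0,0,3), (0,0,4), (0,0,5), (0,0,6), (0,0,7), (0,0,8), (0,0,9), (0,0,10), (0,0,11) ...
Target (A=3, B=9, C=7) not in reachable set → no.

Answer: no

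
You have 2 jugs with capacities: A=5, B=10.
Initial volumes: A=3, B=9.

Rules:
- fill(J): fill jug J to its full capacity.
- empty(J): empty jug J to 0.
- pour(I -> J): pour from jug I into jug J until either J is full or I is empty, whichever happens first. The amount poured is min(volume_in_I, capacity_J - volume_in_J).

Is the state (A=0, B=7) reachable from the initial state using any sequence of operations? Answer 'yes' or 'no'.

BFS from (A=3, B=9):
  1. pour(B -> A) -> (A=5 B=7)
  2. empty(A) -> (A=0 B=7)
Target reached → yes.

Answer: yes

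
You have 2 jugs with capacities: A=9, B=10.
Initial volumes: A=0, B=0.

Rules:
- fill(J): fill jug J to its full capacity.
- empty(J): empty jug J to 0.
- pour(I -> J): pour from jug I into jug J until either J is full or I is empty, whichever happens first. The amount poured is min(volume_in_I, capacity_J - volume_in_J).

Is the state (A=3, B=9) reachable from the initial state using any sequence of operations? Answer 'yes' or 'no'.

BFS explored all 38 reachable states.
Reachable set includes: (0,0), (0,1), (0,2), (0,3), (0,4), (0,5), (0,6), (0,7), (0,8), (0,9), (0,10), (1,0) ...
Target (A=3, B=9) not in reachable set → no.

Answer: no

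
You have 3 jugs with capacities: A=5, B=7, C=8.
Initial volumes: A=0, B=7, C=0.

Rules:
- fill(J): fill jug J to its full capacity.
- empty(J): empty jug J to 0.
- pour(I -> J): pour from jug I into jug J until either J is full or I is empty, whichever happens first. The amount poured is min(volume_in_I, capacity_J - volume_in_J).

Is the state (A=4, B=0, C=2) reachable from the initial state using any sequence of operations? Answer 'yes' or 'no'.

BFS from (A=0, B=7, C=0):
  1. pour(B -> C) -> (A=0 B=0 C=7)
  2. fill(B) -> (A=0 B=7 C=7)
  3. pour(B -> A) -> (A=5 B=2 C=7)
  4. pour(A -> C) -> (A=4 B=2 C=8)
  5. empty(C) -> (A=4 B=2 C=0)
  6. pour(B -> C) -> (A=4 B=0 C=2)
Target reached → yes.

Answer: yes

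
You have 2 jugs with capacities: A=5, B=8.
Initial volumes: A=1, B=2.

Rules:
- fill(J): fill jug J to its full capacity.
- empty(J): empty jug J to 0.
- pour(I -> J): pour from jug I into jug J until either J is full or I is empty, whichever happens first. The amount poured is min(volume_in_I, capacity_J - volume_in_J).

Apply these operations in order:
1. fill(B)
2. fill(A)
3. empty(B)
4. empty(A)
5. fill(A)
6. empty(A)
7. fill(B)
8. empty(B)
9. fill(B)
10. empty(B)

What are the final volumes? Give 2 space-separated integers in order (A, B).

Step 1: fill(B) -> (A=1 B=8)
Step 2: fill(A) -> (A=5 B=8)
Step 3: empty(B) -> (A=5 B=0)
Step 4: empty(A) -> (A=0 B=0)
Step 5: fill(A) -> (A=5 B=0)
Step 6: empty(A) -> (A=0 B=0)
Step 7: fill(B) -> (A=0 B=8)
Step 8: empty(B) -> (A=0 B=0)
Step 9: fill(B) -> (A=0 B=8)
Step 10: empty(B) -> (A=0 B=0)

Answer: 0 0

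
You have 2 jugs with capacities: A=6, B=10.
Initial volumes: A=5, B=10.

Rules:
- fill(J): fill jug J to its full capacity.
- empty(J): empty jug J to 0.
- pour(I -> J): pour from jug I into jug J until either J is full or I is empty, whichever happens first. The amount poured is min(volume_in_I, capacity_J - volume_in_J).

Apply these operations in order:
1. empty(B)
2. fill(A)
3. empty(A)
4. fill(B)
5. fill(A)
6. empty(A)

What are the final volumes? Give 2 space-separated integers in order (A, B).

Step 1: empty(B) -> (A=5 B=0)
Step 2: fill(A) -> (A=6 B=0)
Step 3: empty(A) -> (A=0 B=0)
Step 4: fill(B) -> (A=0 B=10)
Step 5: fill(A) -> (A=6 B=10)
Step 6: empty(A) -> (A=0 B=10)

Answer: 0 10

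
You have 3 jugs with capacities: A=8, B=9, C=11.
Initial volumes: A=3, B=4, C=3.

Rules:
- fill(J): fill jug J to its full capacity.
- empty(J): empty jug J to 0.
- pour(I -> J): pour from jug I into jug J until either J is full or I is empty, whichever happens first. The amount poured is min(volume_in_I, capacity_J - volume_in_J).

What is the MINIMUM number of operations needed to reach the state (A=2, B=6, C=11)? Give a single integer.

BFS from (A=3, B=4, C=3). One shortest path:
  1. pour(C -> A) -> (A=6 B=4 C=0)
  2. pour(B -> A) -> (A=8 B=2 C=0)
  3. pour(A -> C) -> (A=0 B=2 C=8)
  4. pour(B -> A) -> (A=2 B=0 C=8)
  5. fill(B) -> (A=2 B=9 C=8)
  6. pour(B -> C) -> (A=2 B=6 C=11)
Reached target in 6 moves.

Answer: 6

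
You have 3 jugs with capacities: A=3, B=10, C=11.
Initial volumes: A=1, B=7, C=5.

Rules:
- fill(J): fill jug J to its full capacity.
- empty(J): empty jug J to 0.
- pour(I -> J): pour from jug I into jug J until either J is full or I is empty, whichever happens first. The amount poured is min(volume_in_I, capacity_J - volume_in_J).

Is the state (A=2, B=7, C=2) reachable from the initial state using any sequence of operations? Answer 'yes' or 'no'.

Answer: no

Derivation:
BFS explored all 349 reachable states.
Reachable set includes: (0,0,0), (0,0,1), (0,0,2), (0,0,3), (0,0,4), (0,0,5), (0,0,6), (0,0,7), (0,0,8), (0,0,9), (0,0,10), (0,0,11) ...
Target (A=2, B=7, C=2) not in reachable set → no.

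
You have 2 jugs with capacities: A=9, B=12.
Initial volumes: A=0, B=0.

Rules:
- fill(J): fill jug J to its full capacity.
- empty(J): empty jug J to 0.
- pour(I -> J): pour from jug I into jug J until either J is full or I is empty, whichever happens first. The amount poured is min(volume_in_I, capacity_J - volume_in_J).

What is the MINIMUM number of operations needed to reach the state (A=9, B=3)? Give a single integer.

Answer: 2

Derivation:
BFS from (A=0, B=0). One shortest path:
  1. fill(B) -> (A=0 B=12)
  2. pour(B -> A) -> (A=9 B=3)
Reached target in 2 moves.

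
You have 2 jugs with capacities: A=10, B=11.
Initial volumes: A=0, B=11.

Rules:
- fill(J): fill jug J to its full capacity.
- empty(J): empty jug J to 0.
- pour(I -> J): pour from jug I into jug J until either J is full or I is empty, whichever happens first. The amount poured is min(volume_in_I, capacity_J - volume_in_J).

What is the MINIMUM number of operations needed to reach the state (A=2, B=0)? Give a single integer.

BFS from (A=0, B=11). One shortest path:
  1. pour(B -> A) -> (A=10 B=1)
  2. empty(A) -> (A=0 B=1)
  3. pour(B -> A) -> (A=1 B=0)
  4. fill(B) -> (A=1 B=11)
  5. pour(B -> A) -> (A=10 B=2)
  6. empty(A) -> (A=0 B=2)
  7. pour(B -> A) -> (A=2 B=0)
Reached target in 7 moves.

Answer: 7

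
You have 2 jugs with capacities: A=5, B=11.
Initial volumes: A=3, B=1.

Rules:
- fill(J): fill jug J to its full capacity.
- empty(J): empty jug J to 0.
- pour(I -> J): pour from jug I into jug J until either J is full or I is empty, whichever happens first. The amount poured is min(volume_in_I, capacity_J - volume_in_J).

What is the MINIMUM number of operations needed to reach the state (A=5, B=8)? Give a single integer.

BFS from (A=3, B=1). One shortest path:
  1. empty(B) -> (A=3 B=0)
  2. pour(A -> B) -> (A=0 B=3)
  3. fill(A) -> (A=5 B=3)
  4. pour(A -> B) -> (A=0 B=8)
  5. fill(A) -> (A=5 B=8)
Reached target in 5 moves.

Answer: 5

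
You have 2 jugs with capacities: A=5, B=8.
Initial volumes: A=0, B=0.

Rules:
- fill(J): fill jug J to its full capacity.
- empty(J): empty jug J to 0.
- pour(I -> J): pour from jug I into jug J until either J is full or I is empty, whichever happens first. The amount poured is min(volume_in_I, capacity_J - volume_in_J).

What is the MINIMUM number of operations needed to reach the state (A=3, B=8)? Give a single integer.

BFS from (A=0, B=0). One shortest path:
  1. fill(B) -> (A=0 B=8)
  2. pour(B -> A) -> (A=5 B=3)
  3. empty(A) -> (A=0 B=3)
  4. pour(B -> A) -> (A=3 B=0)
  5. fill(B) -> (A=3 B=8)
Reached target in 5 moves.

Answer: 5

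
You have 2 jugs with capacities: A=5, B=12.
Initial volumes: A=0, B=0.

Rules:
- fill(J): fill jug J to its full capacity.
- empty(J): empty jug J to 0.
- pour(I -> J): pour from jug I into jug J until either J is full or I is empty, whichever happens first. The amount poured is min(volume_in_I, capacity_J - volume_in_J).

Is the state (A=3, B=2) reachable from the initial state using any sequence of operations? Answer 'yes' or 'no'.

Answer: no

Derivation:
BFS explored all 34 reachable states.
Reachable set includes: (0,0), (0,1), (0,2), (0,3), (0,4), (0,5), (0,6), (0,7), (0,8), (0,9), (0,10), (0,11) ...
Target (A=3, B=2) not in reachable set → no.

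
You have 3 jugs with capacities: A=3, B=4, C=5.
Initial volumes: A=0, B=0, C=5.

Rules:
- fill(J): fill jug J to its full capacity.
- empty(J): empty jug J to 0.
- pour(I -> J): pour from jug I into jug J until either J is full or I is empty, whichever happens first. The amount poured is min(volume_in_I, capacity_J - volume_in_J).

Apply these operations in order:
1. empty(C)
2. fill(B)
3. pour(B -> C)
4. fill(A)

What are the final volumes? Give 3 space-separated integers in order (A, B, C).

Step 1: empty(C) -> (A=0 B=0 C=0)
Step 2: fill(B) -> (A=0 B=4 C=0)
Step 3: pour(B -> C) -> (A=0 B=0 C=4)
Step 4: fill(A) -> (A=3 B=0 C=4)

Answer: 3 0 4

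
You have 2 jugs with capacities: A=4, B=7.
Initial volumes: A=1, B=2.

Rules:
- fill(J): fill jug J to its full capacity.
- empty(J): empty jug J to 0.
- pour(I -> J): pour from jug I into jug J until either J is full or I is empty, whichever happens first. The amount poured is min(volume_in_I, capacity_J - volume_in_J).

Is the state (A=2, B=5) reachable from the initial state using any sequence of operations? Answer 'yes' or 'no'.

BFS explored all 23 reachable states.
Reachable set includes: (0,0), (0,1), (0,2), (0,3), (0,4), (0,5), (0,6), (0,7), (1,0), (1,2), (1,7), (2,0) ...
Target (A=2, B=5) not in reachable set → no.

Answer: no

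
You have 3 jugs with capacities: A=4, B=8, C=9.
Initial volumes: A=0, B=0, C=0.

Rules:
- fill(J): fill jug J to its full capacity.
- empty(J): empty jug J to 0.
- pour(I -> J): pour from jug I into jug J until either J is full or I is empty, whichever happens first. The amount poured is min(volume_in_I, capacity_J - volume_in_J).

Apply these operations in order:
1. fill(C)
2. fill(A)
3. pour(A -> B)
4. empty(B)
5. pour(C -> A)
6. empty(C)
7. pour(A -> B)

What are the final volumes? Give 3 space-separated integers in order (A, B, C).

Step 1: fill(C) -> (A=0 B=0 C=9)
Step 2: fill(A) -> (A=4 B=0 C=9)
Step 3: pour(A -> B) -> (A=0 B=4 C=9)
Step 4: empty(B) -> (A=0 B=0 C=9)
Step 5: pour(C -> A) -> (A=4 B=0 C=5)
Step 6: empty(C) -> (A=4 B=0 C=0)
Step 7: pour(A -> B) -> (A=0 B=4 C=0)

Answer: 0 4 0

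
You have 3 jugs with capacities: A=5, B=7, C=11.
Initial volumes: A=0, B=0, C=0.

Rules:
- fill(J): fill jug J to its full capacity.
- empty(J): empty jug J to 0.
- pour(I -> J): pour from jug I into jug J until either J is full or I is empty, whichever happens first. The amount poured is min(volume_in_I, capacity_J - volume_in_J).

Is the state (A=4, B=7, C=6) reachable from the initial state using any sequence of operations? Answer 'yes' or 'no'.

Answer: yes

Derivation:
BFS from (A=0, B=0, C=0):
  1. fill(C) -> (A=0 B=0 C=11)
  2. pour(C -> A) -> (A=5 B=0 C=6)
  3. empty(A) -> (A=0 B=0 C=6)
  4. pour(C -> B) -> (A=0 B=6 C=0)
  5. fill(C) -> (A=0 B=6 C=11)
  6. pour(C -> A) -> (A=5 B=6 C=6)
  7. pour(A -> B) -> (A=4 B=7 C=6)
Target reached → yes.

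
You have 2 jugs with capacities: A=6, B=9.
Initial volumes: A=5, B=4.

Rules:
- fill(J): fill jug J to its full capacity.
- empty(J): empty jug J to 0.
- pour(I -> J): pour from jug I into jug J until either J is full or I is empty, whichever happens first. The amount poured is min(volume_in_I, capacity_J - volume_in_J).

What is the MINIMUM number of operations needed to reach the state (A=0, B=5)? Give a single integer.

BFS from (A=5, B=4). One shortest path:
  1. empty(B) -> (A=5 B=0)
  2. pour(A -> B) -> (A=0 B=5)
Reached target in 2 moves.

Answer: 2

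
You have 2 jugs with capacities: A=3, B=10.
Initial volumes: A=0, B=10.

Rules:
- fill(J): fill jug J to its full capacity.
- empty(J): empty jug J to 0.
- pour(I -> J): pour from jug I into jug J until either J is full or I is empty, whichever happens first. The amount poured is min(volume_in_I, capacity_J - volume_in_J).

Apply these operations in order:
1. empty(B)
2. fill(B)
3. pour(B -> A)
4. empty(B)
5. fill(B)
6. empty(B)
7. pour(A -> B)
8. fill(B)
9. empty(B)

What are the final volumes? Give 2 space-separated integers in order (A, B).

Step 1: empty(B) -> (A=0 B=0)
Step 2: fill(B) -> (A=0 B=10)
Step 3: pour(B -> A) -> (A=3 B=7)
Step 4: empty(B) -> (A=3 B=0)
Step 5: fill(B) -> (A=3 B=10)
Step 6: empty(B) -> (A=3 B=0)
Step 7: pour(A -> B) -> (A=0 B=3)
Step 8: fill(B) -> (A=0 B=10)
Step 9: empty(B) -> (A=0 B=0)

Answer: 0 0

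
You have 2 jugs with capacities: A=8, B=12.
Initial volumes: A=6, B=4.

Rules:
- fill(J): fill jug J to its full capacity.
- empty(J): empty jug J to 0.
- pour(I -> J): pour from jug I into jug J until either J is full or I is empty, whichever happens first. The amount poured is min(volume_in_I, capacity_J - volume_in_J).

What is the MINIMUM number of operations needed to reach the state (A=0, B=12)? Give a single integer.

Answer: 2

Derivation:
BFS from (A=6, B=4). One shortest path:
  1. fill(A) -> (A=8 B=4)
  2. pour(A -> B) -> (A=0 B=12)
Reached target in 2 moves.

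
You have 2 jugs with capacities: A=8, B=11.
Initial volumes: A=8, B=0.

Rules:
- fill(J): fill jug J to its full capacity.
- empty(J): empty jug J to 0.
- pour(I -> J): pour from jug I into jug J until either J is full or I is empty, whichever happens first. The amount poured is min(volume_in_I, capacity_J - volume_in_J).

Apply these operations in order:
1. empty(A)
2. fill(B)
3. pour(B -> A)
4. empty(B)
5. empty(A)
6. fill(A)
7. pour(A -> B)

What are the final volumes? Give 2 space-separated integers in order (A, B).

Step 1: empty(A) -> (A=0 B=0)
Step 2: fill(B) -> (A=0 B=11)
Step 3: pour(B -> A) -> (A=8 B=3)
Step 4: empty(B) -> (A=8 B=0)
Step 5: empty(A) -> (A=0 B=0)
Step 6: fill(A) -> (A=8 B=0)
Step 7: pour(A -> B) -> (A=0 B=8)

Answer: 0 8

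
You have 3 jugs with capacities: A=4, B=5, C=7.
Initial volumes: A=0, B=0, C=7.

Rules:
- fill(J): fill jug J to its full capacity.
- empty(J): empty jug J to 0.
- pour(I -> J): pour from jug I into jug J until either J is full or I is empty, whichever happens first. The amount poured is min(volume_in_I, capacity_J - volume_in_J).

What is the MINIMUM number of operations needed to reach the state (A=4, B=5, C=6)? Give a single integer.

Answer: 4

Derivation:
BFS from (A=0, B=0, C=7). One shortest path:
  1. fill(A) -> (A=4 B=0 C=7)
  2. pour(A -> B) -> (A=0 B=4 C=7)
  3. fill(A) -> (A=4 B=4 C=7)
  4. pour(C -> B) -> (A=4 B=5 C=6)
Reached target in 4 moves.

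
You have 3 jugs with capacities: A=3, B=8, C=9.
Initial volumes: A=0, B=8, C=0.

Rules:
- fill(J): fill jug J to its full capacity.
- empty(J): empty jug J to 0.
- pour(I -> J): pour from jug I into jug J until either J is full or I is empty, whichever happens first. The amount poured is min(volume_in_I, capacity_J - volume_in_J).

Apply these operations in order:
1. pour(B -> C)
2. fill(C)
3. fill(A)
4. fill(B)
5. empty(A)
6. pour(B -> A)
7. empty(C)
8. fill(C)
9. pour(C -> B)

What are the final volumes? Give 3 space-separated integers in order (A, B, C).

Answer: 3 8 6

Derivation:
Step 1: pour(B -> C) -> (A=0 B=0 C=8)
Step 2: fill(C) -> (A=0 B=0 C=9)
Step 3: fill(A) -> (A=3 B=0 C=9)
Step 4: fill(B) -> (A=3 B=8 C=9)
Step 5: empty(A) -> (A=0 B=8 C=9)
Step 6: pour(B -> A) -> (A=3 B=5 C=9)
Step 7: empty(C) -> (A=3 B=5 C=0)
Step 8: fill(C) -> (A=3 B=5 C=9)
Step 9: pour(C -> B) -> (A=3 B=8 C=6)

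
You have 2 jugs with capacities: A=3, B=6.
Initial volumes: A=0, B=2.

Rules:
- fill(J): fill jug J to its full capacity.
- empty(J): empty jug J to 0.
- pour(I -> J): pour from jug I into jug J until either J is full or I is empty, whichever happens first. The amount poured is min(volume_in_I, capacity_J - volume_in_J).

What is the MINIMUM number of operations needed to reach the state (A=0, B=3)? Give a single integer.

Answer: 3

Derivation:
BFS from (A=0, B=2). One shortest path:
  1. fill(A) -> (A=3 B=2)
  2. empty(B) -> (A=3 B=0)
  3. pour(A -> B) -> (A=0 B=3)
Reached target in 3 moves.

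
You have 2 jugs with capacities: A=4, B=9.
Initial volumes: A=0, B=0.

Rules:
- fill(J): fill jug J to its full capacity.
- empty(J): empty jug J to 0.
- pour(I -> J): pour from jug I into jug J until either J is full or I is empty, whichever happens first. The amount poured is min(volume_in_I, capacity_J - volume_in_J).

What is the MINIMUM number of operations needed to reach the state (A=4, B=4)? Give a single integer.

Answer: 3

Derivation:
BFS from (A=0, B=0). One shortest path:
  1. fill(A) -> (A=4 B=0)
  2. pour(A -> B) -> (A=0 B=4)
  3. fill(A) -> (A=4 B=4)
Reached target in 3 moves.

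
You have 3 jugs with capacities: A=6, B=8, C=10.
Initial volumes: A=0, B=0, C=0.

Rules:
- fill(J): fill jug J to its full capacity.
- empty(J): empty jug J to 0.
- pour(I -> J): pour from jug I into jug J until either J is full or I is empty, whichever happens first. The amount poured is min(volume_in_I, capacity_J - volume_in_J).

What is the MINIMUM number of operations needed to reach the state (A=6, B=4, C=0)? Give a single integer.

BFS from (A=0, B=0, C=0). One shortest path:
  1. fill(C) -> (A=0 B=0 C=10)
  2. pour(C -> A) -> (A=6 B=0 C=4)
  3. pour(C -> B) -> (A=6 B=4 C=0)
Reached target in 3 moves.

Answer: 3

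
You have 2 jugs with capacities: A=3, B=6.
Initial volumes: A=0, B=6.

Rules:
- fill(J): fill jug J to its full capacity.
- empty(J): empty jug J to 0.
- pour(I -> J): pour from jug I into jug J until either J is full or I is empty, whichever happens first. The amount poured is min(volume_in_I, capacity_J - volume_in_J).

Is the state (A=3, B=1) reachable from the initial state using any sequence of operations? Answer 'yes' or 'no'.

BFS explored all 6 reachable states.
Reachable set includes: (0,0), (0,3), (0,6), (3,0), (3,3), (3,6)
Target (A=3, B=1) not in reachable set → no.

Answer: no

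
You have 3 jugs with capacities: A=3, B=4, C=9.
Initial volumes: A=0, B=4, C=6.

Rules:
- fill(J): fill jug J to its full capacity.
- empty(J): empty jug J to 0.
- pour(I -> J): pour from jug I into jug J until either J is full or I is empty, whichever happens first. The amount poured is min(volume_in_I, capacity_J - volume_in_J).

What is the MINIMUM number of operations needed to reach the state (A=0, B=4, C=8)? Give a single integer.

BFS from (A=0, B=4, C=6). One shortest path:
  1. fill(A) -> (A=3 B=4 C=6)
  2. empty(B) -> (A=3 B=0 C=6)
  3. fill(C) -> (A=3 B=0 C=9)
  4. pour(A -> B) -> (A=0 B=3 C=9)
  5. pour(C -> B) -> (A=0 B=4 C=8)
Reached target in 5 moves.

Answer: 5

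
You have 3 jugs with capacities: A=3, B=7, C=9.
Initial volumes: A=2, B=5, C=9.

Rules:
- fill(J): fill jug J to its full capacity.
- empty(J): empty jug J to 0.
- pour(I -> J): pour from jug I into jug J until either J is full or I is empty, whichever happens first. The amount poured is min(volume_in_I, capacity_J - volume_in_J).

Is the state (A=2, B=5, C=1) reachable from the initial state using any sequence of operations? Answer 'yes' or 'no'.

BFS explored all 224 reachable states.
Reachable set includes: (0,0,0), (0,0,1), (0,0,2), (0,0,3), (0,0,4), (0,0,5), (0,0,6), (0,0,7), (0,0,8), (0,0,9), (0,1,0), (0,1,1) ...
Target (A=2, B=5, C=1) not in reachable set → no.

Answer: no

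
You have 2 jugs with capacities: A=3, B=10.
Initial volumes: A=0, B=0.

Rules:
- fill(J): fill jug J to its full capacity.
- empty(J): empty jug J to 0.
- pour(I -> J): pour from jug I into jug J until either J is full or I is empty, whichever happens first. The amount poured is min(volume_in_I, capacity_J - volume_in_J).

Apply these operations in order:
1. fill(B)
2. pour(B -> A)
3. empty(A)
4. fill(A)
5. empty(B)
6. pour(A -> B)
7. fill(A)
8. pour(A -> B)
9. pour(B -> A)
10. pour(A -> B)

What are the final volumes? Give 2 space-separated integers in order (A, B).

Answer: 0 6

Derivation:
Step 1: fill(B) -> (A=0 B=10)
Step 2: pour(B -> A) -> (A=3 B=7)
Step 3: empty(A) -> (A=0 B=7)
Step 4: fill(A) -> (A=3 B=7)
Step 5: empty(B) -> (A=3 B=0)
Step 6: pour(A -> B) -> (A=0 B=3)
Step 7: fill(A) -> (A=3 B=3)
Step 8: pour(A -> B) -> (A=0 B=6)
Step 9: pour(B -> A) -> (A=3 B=3)
Step 10: pour(A -> B) -> (A=0 B=6)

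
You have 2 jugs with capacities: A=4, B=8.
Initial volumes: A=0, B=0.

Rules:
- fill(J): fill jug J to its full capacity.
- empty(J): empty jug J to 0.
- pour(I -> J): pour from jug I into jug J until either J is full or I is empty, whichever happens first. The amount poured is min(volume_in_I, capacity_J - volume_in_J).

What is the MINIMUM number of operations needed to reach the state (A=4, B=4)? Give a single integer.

Answer: 2

Derivation:
BFS from (A=0, B=0). One shortest path:
  1. fill(B) -> (A=0 B=8)
  2. pour(B -> A) -> (A=4 B=4)
Reached target in 2 moves.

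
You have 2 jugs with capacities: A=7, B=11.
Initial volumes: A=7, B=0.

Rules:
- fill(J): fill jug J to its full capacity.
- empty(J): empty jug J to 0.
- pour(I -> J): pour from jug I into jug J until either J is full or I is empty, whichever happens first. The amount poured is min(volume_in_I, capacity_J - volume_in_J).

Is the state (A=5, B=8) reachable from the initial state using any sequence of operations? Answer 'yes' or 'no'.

Answer: no

Derivation:
BFS explored all 36 reachable states.
Reachable set includes: (0,0), (0,1), (0,2), (0,3), (0,4), (0,5), (0,6), (0,7), (0,8), (0,9), (0,10), (0,11) ...
Target (A=5, B=8) not in reachable set → no.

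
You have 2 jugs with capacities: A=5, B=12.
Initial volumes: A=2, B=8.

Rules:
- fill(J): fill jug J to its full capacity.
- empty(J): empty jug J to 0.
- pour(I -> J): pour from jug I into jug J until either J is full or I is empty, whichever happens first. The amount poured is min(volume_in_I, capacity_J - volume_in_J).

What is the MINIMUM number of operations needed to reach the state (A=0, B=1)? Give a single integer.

BFS from (A=2, B=8). One shortest path:
  1. fill(A) -> (A=5 B=8)
  2. pour(A -> B) -> (A=1 B=12)
  3. empty(B) -> (A=1 B=0)
  4. pour(A -> B) -> (A=0 B=1)
Reached target in 4 moves.

Answer: 4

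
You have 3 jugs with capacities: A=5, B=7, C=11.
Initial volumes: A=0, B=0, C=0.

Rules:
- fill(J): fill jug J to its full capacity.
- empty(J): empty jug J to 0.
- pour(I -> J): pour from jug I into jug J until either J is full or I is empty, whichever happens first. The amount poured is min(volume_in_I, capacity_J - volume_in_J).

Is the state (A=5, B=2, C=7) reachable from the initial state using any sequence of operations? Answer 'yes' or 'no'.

Answer: yes

Derivation:
BFS from (A=0, B=0, C=0):
  1. fill(B) -> (A=0 B=7 C=0)
  2. pour(B -> C) -> (A=0 B=0 C=7)
  3. fill(B) -> (A=0 B=7 C=7)
  4. pour(B -> A) -> (A=5 B=2 C=7)
Target reached → yes.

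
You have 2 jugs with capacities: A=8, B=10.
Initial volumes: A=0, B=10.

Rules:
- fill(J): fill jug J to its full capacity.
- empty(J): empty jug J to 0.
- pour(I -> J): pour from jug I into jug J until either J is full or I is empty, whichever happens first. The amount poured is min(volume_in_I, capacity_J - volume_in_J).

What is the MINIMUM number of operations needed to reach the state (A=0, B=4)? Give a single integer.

BFS from (A=0, B=10). One shortest path:
  1. pour(B -> A) -> (A=8 B=2)
  2. empty(A) -> (A=0 B=2)
  3. pour(B -> A) -> (A=2 B=0)
  4. fill(B) -> (A=2 B=10)
  5. pour(B -> A) -> (A=8 B=4)
  6. empty(A) -> (A=0 B=4)
Reached target in 6 moves.

Answer: 6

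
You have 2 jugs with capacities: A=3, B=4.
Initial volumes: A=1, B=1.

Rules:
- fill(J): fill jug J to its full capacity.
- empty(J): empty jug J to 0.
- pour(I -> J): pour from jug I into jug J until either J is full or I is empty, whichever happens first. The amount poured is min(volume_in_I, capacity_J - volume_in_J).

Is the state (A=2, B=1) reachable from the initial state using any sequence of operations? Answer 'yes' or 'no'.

BFS explored all 15 reachable states.
Reachable set includes: (0,0), (0,1), (0,2), (0,3), (0,4), (1,0), (1,1), (1,4), (2,0), (2,4), (3,0), (3,1) ...
Target (A=2, B=1) not in reachable set → no.

Answer: no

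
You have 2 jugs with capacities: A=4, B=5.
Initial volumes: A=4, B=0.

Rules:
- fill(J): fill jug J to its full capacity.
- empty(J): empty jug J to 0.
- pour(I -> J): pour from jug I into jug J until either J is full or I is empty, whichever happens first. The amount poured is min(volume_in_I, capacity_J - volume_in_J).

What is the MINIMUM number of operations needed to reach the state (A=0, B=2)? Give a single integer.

BFS from (A=4, B=0). One shortest path:
  1. empty(A) -> (A=0 B=0)
  2. fill(B) -> (A=0 B=5)
  3. pour(B -> A) -> (A=4 B=1)
  4. empty(A) -> (A=0 B=1)
  5. pour(B -> A) -> (A=1 B=0)
  6. fill(B) -> (A=1 B=5)
  7. pour(B -> A) -> (A=4 B=2)
  8. empty(A) -> (A=0 B=2)
Reached target in 8 moves.

Answer: 8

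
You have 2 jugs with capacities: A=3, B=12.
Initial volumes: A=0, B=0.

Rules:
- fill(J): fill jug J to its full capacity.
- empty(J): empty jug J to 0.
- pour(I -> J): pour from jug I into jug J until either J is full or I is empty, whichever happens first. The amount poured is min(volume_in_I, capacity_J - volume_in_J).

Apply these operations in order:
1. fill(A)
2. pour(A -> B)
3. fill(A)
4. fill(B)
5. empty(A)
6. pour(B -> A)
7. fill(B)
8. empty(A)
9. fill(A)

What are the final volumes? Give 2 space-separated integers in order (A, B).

Answer: 3 12

Derivation:
Step 1: fill(A) -> (A=3 B=0)
Step 2: pour(A -> B) -> (A=0 B=3)
Step 3: fill(A) -> (A=3 B=3)
Step 4: fill(B) -> (A=3 B=12)
Step 5: empty(A) -> (A=0 B=12)
Step 6: pour(B -> A) -> (A=3 B=9)
Step 7: fill(B) -> (A=3 B=12)
Step 8: empty(A) -> (A=0 B=12)
Step 9: fill(A) -> (A=3 B=12)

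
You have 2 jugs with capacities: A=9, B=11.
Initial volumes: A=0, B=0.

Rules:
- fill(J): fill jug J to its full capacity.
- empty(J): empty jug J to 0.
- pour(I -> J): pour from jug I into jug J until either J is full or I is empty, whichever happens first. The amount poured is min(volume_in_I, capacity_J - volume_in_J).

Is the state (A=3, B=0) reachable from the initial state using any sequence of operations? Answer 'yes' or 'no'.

BFS from (A=0, B=0):
  1. fill(A) -> (A=9 B=0)
  2. pour(A -> B) -> (A=0 B=9)
  3. fill(A) -> (A=9 B=9)
  4. pour(A -> B) -> (A=7 B=11)
  5. empty(B) -> (A=7 B=0)
  6. pour(A -> B) -> (A=0 B=7)
  7. fill(A) -> (A=9 B=7)
  8. pour(A -> B) -> (A=5 B=11)
  9. empty(B) -> (A=5 B=0)
  10. pour(A -> B) -> (A=0 B=5)
  11. fill(A) -> (A=9 B=5)
  12. pour(A -> B) -> (A=3 B=11)
  13. empty(B) -> (A=3 B=0)
Target reached → yes.

Answer: yes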